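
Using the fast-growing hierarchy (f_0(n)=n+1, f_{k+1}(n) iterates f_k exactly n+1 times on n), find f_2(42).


f_2(42) = f_1^43(42)
f_1(m) = 2m + 1.
Iterating: f_1^k(n) = 2^k*(n+1) - 1.
f_2(42) = 2^43*(42+1) - 1 = 8796093022208*43 - 1 = 378231999954943

378231999954943


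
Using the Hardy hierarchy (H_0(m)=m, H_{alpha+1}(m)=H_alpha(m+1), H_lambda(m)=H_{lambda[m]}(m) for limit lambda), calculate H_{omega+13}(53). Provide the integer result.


H_{omega+13}(53):
Unwind the 13 successor steps: H_{omega+13}(53) = H_omega(53+13) = H_omega(66).
H_omega(m) = H_m(m) = m + m = 2m.
Result = 2 * 66 = 132

132


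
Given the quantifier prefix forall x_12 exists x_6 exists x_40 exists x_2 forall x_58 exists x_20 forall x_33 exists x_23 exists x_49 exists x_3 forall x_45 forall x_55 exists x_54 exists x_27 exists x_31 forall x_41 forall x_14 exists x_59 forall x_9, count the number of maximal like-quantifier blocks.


Alternations = 10.
Blocks = alternations + 1 = 11

11


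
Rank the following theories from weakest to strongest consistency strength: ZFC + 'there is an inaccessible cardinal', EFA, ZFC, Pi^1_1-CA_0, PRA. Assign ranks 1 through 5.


Ordering by consistency strength:
1. EFA
2. PRA
3. Pi^1_1-CA_0
4. ZFC
5. ZFC + 'there is an inaccessible cardinal'


ZFC + 'there is an inaccessible cardinal'=5, EFA=1, ZFC=4, Pi^1_1-CA_0=3, PRA=2


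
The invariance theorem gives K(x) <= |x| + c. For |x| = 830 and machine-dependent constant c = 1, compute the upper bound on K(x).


K(x) <= |x| + c = 830 + 1 = 831

831


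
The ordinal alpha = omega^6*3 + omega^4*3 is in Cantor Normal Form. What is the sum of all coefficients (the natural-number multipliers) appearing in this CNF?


CNF: omega^6*3 + omega^4*3
Coefficients: 3 + 3 = 6

6


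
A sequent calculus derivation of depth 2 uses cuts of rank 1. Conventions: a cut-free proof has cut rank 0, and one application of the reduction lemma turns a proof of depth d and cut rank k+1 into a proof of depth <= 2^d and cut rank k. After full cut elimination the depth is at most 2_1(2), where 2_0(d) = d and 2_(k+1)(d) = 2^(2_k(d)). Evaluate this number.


Each rank reduction sends depth d to at most 2^d; cut rank r needs r reductions.
2_0(2) = 2
2_1(2) = 2^2 = 4
Cut-free depth bound = 4

4


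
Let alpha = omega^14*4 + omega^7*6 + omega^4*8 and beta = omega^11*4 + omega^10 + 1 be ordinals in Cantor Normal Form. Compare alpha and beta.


Compare term by term from highest exponent:
alpha = omega^14*4 + omega^7*6 + omega^4*8
beta = omega^11*4 + omega^10 + 1
Term 1: alpha has omega^14*4, beta has omega^11*4
Term 2: alpha has omega^7*6, beta has omega^10*1
Term 3: alpha has omega^4*8, beta has omega^0*1
Result: alpha > beta

alpha > beta


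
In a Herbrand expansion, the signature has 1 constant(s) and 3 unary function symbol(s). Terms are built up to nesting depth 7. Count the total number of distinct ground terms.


Herbrand terms by depth:
Depth 0: 1 constants
Depth 1: 3 new terms (running total: 4)
Depth 2: 9 new terms (running total: 13)
Depth 3: 27 new terms (running total: 40)
Depth 4: 81 new terms (running total: 121)
Depth 5: 243 new terms (running total: 364)
Depth 6: 729 new terms (running total: 1093)
Depth 7: 2187 new terms (running total: 3280)
Total distinct ground terms = 3280

3280


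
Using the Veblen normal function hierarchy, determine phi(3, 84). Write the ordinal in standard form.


phi(3, 84):
phi(3, beta) = eta_beta (the beta-th eta number, fixed point of zeta).
phi(3, 84) = eta_84

eta_84


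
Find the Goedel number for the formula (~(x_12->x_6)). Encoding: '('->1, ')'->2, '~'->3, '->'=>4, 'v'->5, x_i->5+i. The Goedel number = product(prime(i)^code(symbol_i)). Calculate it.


Formula: (~(x_12->x_6))
Symbol codes: [1, 3, 1, 17, 4, 11, 2, 2]
Primes: [2, 3, 5, 7, 11, 13, 17, 19]
p_1^1 = 2^1 = 2
p_2^3 = 3^3 = 27
p_3^1 = 5^1 = 5
p_4^17 = 7^17 = 232630513987207
p_5^4 = 11^4 = 14641
p_6^11 = 13^11 = 1792160394037
p_7^2 = 17^2 = 289
p_8^2 = 19^2 = 361
Product = 171942447776318749467112001644147099770

171942447776318749467112001644147099770


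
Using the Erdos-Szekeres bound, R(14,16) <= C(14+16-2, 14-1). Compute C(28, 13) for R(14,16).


R(14,16) <= C(14+16-2, 14-1) = C(28, 13)
C(28, 13) = 28! / (13! * 15!)
= 37442160

37442160


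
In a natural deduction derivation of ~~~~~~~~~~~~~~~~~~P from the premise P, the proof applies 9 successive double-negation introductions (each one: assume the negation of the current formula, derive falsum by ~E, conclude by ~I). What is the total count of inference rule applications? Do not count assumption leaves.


Each double-negation introduction (from C infer ~~C) uses 2 inference nodes: one ~E (C and ~C give falsum) and one ~I (discharge ~C).
9 double negations = 9 * 2 = 18 inference nodes.

18


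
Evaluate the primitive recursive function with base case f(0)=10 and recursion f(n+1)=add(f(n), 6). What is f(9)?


f(0) = 10
f(1) = add(f(0), 6) = add(10, 6) = 16
f(2) = add(f(1), 6) = add(16, 6) = 22
f(3) = add(f(2), 6) = add(22, 6) = 28
f(4) = add(f(3), 6) = add(28, 6) = 34
f(5) = add(f(4), 6) = add(34, 6) = 40
f(6) = add(f(5), 6) = add(40, 6) = 46
f(7) = add(f(6), 6) = add(46, 6) = 52
f(8) = add(f(7), 6) = add(52, 6) = 58
f(9) = add(f(8), 6) = add(58, 6) = 64


64


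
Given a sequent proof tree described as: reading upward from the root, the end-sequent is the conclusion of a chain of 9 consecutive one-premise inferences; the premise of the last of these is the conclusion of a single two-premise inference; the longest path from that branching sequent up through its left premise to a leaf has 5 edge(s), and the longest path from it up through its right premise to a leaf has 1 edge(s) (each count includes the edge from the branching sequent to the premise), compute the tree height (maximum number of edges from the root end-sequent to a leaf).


Longest path through the left premise: 5 edges (measured from the branching sequent)
Longest path through the right premise: 1 edges
Height of the subtree rooted at the branching sequent: max(5, 1) = 5
The branching sequent sits 9 edges above the root (the chain of one-premise inferences), so height = 5 + 9 = 14

14


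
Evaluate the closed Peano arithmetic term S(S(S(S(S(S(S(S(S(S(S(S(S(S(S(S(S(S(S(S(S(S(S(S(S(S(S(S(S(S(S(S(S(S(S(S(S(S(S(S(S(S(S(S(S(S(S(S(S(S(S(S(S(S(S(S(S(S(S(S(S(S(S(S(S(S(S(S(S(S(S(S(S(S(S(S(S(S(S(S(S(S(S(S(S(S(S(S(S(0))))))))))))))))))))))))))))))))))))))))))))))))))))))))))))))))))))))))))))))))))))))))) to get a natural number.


Counting successors applied to 0:
89 applications of S to 0 = 89

89


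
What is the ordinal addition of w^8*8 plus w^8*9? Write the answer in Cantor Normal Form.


Ordinal addition w^8*8 + w^8*9:
Both terms have the same exponent 8.
w^e*c + w^e*d = w^e*(c+d).
Result = w^8*(8+9) = w^8*17

w^8*17


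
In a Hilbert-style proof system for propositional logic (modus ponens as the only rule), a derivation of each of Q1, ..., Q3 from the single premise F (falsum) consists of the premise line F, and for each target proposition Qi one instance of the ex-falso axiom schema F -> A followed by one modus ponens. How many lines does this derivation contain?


Ex falso, line by line:
- 1 premise line (F)
- 3 targets, each needing 1 axiom instance (F -> Qi) + 1 MP = 2 lines: 2 * 3 = 6
Total = 1 + 6 = 7 lines.

7


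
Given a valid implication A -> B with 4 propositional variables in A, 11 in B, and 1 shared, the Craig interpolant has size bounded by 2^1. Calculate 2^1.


Shared atoms = 1
Craig interpolant size bound = 2^1
= 2

2


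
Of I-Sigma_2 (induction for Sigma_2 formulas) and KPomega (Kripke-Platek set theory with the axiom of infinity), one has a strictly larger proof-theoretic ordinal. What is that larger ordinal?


Proof-theoretic ordinal of I-Sigma_2 (induction for Sigma_2 formulas): omega^(omega^omega)
Proof-theoretic ordinal of KPomega (Kripke-Platek set theory with the axiom of infinity): psi_0(epsilon_{Omega+1})
Comparing: omega^(omega^omega) < psi_0(epsilon_{Omega+1}).
The larger ordinal is psi_0(epsilon_{Omega+1}) (from KPomega (Kripke-Platek set theory with the axiom of infinity)).

psi_0(epsilon_{Omega+1})


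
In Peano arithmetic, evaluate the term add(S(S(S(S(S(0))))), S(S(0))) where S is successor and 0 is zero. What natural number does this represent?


add(S^5(0), S^2(0)):
S^5(0) = 5
S^2(0) = 2
5 + 2 = 7

7


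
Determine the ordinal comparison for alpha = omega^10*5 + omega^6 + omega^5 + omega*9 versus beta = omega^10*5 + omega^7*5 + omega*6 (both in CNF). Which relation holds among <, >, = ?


Compare term by term from highest exponent:
alpha = omega^10*5 + omega^6 + omega^5 + omega*9
beta = omega^10*5 + omega^7*5 + omega*6
Term 1: alpha has omega^10*5, beta has omega^10*5
Term 2: alpha has omega^6*1, beta has omega^7*5
Term 3: alpha has omega^5*1, beta has omega^1*6
Term 4: alpha has omega^1*9, beta has omega^0*0
Result: alpha < beta

alpha < beta


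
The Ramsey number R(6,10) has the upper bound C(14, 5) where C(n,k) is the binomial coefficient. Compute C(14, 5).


R(6,10) <= C(6+10-2, 6-1) = C(14, 5)
C(14, 5) = 14! / (5! * 9!)
= 2002

2002


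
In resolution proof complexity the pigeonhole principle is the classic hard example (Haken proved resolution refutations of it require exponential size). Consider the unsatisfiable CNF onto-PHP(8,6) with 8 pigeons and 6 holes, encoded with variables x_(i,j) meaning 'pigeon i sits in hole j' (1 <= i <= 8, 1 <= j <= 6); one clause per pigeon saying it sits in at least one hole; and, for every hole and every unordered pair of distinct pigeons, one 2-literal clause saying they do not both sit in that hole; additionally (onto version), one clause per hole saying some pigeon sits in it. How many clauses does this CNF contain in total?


onto-PHP(8,6): 8 pigeons, 6 holes, 8*6 = 48 variables.
- pigeon clauses: one per pigeon -> 8 clauses
- hole clauses: 6 holes * C(8,2) = 6 * 28 -> 168 clauses
- onto clauses: one per hole -> 6 clauses
Total clauses = 8 + 168 + 6 = 182

182


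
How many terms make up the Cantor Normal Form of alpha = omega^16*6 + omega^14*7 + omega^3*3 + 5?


CNF: omega^16*6 + omega^14*7 + omega^3*3 + 5
Count the summands separated by '+':
  term 1: omega^16*6
  term 2: omega^14*7
  term 3: omega^3*3
  term 4: 5
Total terms = 4

4


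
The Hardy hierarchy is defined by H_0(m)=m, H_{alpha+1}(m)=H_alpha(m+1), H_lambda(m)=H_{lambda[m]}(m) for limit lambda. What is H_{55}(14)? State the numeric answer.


H_55(14):
For finite ordinals k, H_k(n) = n + k (each successor step adds 1).
H_55(14) = 14 + 55 = 69

69


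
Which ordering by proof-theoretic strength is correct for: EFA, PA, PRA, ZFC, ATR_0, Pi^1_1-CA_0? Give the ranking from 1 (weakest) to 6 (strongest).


Ordering by consistency strength:
1. EFA
2. PRA
3. PA
4. ATR_0
5. Pi^1_1-CA_0
6. ZFC


EFA=1, PA=3, PRA=2, ZFC=6, ATR_0=4, Pi^1_1-CA_0=5


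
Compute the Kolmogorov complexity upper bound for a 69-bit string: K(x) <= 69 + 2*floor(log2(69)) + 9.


floor(log2(69)) = 6
2 * 6 = 12
K(x) <= 69 + 12 + 9 = 90

90


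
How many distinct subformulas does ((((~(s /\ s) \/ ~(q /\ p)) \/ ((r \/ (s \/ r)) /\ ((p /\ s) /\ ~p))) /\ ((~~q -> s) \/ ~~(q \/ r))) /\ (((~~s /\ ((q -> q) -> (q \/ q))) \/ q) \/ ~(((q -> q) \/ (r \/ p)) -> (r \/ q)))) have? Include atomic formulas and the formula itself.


Formula: ((((~(s /\ s) \/ ~(q /\ p)) \/ ((r \/ (s \/ r)) /\ ((p /\ s) /\ ~p))) /\ ((~~q -> s) \/ ~~(q \/ r))) /\ (((~~s /\ ((q -> q) -> (q \/ q))) \/ q) \/ ~(((q -> q) \/ (r \/ p)) -> (r \/ q))))
Subformulas found:
  1. r
  2. p
  3. q
  4. s
  5. ~p
  6. ~s
  7. ~q
  8. ~~s
  9. ~~q
  10. (q /\ p)
  11. (s /\ s)
  12. (q -> q)
  13. (p /\ s)
  14. (s \/ r)
  15. (q \/ r)
  16. (r \/ p)
  17. (r \/ q)
  18. (q \/ q)
  19. ~(s /\ s)
  20. ~(q /\ p)
  21. ~(q \/ r)
  22. (~~q -> s)
  23. ~~(q \/ r)
  24. (r \/ (s \/ r))
  25. ((p /\ s) /\ ~p)
  26. ((q -> q) \/ (r \/ p))
  27. ((q -> q) -> (q \/ q))
  28. (~(s /\ s) \/ ~(q /\ p))
  29. ((~~q -> s) \/ ~~(q \/ r))
  30. (~~s /\ ((q -> q) -> (q \/ q)))
  31. (((q -> q) \/ (r \/ p)) -> (r \/ q))
  32. ((r \/ (s \/ r)) /\ ((p /\ s) /\ ~p))
  33. ~(((q -> q) \/ (r \/ p)) -> (r \/ q))
  34. ((~~s /\ ((q -> q) -> (q \/ q))) \/ q)
  35. ((~(s /\ s) \/ ~(q /\ p)) \/ ((r \/ (s \/ r)) /\ ((p /\ s) /\ ~p)))
  36. (((~~s /\ ((q -> q) -> (q \/ q))) \/ q) \/ ~(((q -> q) \/ (r \/ p)) -> (r \/ q)))
  37. (((~(s /\ s) \/ ~(q /\ p)) \/ ((r \/ (s \/ r)) /\ ((p /\ s) /\ ~p))) /\ ((~~q -> s) \/ ~~(q \/ r)))
  38. ((((~(s /\ s) \/ ~(q /\ p)) \/ ((r \/ (s \/ r)) /\ ((p /\ s) /\ ~p))) /\ ((~~q -> s) \/ ~~(q \/ r))) /\ (((~~s /\ ((q -> q) -> (q \/ q))) \/ q) \/ ~(((q -> q) \/ (r \/ p)) -> (r \/ q))))
Total distinct subformulas = 38

38


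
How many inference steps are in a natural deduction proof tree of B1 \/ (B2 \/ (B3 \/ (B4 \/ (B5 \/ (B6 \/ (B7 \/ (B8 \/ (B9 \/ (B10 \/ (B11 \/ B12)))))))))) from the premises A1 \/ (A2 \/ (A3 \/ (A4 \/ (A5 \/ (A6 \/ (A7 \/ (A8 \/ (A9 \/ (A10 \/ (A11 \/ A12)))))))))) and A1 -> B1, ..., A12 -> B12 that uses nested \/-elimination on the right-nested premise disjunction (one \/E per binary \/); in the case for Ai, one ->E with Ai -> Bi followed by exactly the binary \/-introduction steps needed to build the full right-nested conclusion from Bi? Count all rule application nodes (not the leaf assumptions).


Constructive dilemma with 12 branches, all disjunctions right-nested:
- \/E: the premise has 11 binary \/, each eliminated once: 11 nodes.
- ->E: one per case (Ai with Ai -> Bi gives Bi): 12 nodes.
- \/I: in case i < n, Bi needs 1 step to form Bi \/ (B(i+1) \/ ...) and then i-1 steps to prepend B(i-1), ..., B1, i.e. i steps; in case i = n, B12 needs 11 prepend steps.
  \/I total = (1 + 2 + ... + 11) + 11 = 66 + 11 = 77 nodes.
Total = 11 + 12 + 77 = 100

100


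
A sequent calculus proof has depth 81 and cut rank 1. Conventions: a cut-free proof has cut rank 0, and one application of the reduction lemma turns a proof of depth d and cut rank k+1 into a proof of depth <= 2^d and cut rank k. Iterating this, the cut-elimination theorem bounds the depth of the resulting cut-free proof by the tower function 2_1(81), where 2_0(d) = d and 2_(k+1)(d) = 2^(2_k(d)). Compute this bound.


Each rank reduction sends depth d to at most 2^d; cut rank r needs r reductions.
2_0(81) = 81
2_1(81) = 2^81 = 2417851639229258349412352
Cut-free depth bound = 2417851639229258349412352

2417851639229258349412352


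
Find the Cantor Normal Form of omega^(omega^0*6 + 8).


omega^(omega^0*6 + 8):
omega^0 = 1, so the exponent is 6 + 8 = 14 (finite ordinal addition).
Result = omega^14, already a single CNF term.

omega^14


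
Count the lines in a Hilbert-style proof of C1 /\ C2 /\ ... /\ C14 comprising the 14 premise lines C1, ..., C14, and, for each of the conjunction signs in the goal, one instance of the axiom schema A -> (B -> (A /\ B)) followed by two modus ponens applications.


Conjoining 14 premises:
- 14 premise lines
- the goal has 13 conjunction signs; each costs 1 axiom instance + 2 MP = 3 lines: 3 * 13 = 39
Total = 14 + 39 = 53 lines.

53


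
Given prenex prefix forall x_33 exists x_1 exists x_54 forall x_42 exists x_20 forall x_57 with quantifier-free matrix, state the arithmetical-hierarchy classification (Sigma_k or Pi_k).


Leading quantifier is forall, so the class is Pi.
Number of quantifier blocks = alternations + 1 = 4 + 1 = 5.
Classification: Pi_5

Pi_5


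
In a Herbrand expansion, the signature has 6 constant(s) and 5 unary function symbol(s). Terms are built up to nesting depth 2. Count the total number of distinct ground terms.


Herbrand terms by depth:
Depth 0: 6 constants
Depth 1: 30 new terms (running total: 36)
Depth 2: 150 new terms (running total: 186)
Total distinct ground terms = 186

186


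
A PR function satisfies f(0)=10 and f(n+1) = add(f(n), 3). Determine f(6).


f(0) = 10
f(1) = add(f(0), 3) = add(10, 3) = 13
f(2) = add(f(1), 3) = add(13, 3) = 16
f(3) = add(f(2), 3) = add(16, 3) = 19
f(4) = add(f(3), 3) = add(19, 3) = 22
f(5) = add(f(4), 3) = add(22, 3) = 25
f(6) = add(f(5), 3) = add(25, 3) = 28


28


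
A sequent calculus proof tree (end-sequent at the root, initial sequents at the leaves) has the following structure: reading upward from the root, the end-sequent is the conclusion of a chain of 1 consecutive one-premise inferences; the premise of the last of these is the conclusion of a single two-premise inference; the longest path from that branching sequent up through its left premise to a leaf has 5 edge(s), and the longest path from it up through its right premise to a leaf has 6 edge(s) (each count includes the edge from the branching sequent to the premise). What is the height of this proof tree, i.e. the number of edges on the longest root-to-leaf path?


Longest path through the left premise: 5 edges (measured from the branching sequent)
Longest path through the right premise: 6 edges
Height of the subtree rooted at the branching sequent: max(5, 6) = 6
The branching sequent sits 1 edges above the root (the chain of one-premise inferences), so height = 6 + 1 = 7

7


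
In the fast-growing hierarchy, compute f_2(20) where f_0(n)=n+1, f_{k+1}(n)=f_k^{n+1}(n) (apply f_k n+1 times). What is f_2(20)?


f_2(20) = f_1^21(20)
f_1(m) = 2m + 1.
Iterating: f_1^k(n) = 2^k*(n+1) - 1.
f_2(20) = 2^21*(20+1) - 1 = 2097152*21 - 1 = 44040191

44040191


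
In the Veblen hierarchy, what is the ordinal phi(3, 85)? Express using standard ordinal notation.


phi(3, 85):
phi(3, beta) = eta_beta (the beta-th eta number, fixed point of zeta).
phi(3, 85) = eta_85

eta_85


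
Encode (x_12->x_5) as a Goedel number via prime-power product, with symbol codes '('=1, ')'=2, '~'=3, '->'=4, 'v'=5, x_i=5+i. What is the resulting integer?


Formula: (x_12->x_5)
Symbol codes: [1, 17, 4, 10, 2]
Primes: [2, 3, 5, 7, 11]
p_1^1 = 2^1 = 2
p_2^17 = 3^17 = 129140163
p_3^4 = 5^4 = 625
p_4^10 = 7^10 = 282475249
p_5^2 = 11^2 = 121
Product = 5517433579522995033750

5517433579522995033750


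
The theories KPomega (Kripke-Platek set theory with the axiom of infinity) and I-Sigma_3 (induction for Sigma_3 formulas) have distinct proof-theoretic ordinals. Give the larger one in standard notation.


Proof-theoretic ordinal of KPomega (Kripke-Platek set theory with the axiom of infinity): psi_0(epsilon_{Omega+1})
Proof-theoretic ordinal of I-Sigma_3 (induction for Sigma_3 formulas): omega^(omega^(omega^omega))
Comparing: omega^(omega^(omega^omega)) < psi_0(epsilon_{Omega+1}).
The larger ordinal is psi_0(epsilon_{Omega+1}) (from KPomega (Kripke-Platek set theory with the axiom of infinity)).

psi_0(epsilon_{Omega+1})


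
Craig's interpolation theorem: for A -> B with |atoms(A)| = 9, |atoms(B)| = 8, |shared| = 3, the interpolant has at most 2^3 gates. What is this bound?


Shared atoms = 3
Craig interpolant size bound = 2^3
= 8

8


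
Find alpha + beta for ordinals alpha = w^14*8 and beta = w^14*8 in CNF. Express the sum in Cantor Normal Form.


Ordinal addition w^14*8 + w^14*8:
Both terms have the same exponent 14.
w^e*c + w^e*d = w^e*(c+d).
Result = w^14*(8+8) = w^14*16

w^14*16


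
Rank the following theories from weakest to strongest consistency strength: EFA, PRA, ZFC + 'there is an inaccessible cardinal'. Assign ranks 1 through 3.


Ordering by consistency strength:
1. EFA
2. PRA
3. ZFC + 'there is an inaccessible cardinal'


EFA=1, PRA=2, ZFC + 'there is an inaccessible cardinal'=3


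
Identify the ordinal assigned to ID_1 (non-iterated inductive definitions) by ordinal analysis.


The proof-theoretic ordinal of ID_1 (non-iterated inductive definitions) is a standard result in ordinal analysis.
This ordinal is the supremum of order types of primitive recursive well-orderings
that the theory can prove to be well-ordered.
For ID_1 (non-iterated inductive definitions), the proof-theoretic ordinal is psi_0(epsilon_{Omega+1}).

psi_0(epsilon_{Omega+1})


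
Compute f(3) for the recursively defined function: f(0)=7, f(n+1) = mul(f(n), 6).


f(0) = 7
f(1) = mul(f(0), 6) = mul(7, 6) = 42
f(2) = mul(f(1), 6) = mul(42, 6) = 252
f(3) = mul(f(2), 6) = mul(252, 6) = 1512


1512


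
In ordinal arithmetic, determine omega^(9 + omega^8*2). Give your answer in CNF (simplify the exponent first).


omega^(9 + omega^8*2):
In ordinal addition a term is absorbed by a following term of strictly larger exponent: 0 < 8, so 9 + omega^8*2 = omega^8*2.
omega raised to a CNF ordinal is a single CNF term: Result = omega^(omega^8*2)

omega^(omega^8*2)


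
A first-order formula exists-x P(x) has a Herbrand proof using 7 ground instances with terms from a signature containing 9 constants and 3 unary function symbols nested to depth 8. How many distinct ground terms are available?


Herbrand terms by depth:
Depth 0: 9 constants
Depth 1: 27 new terms (running total: 36)
Depth 2: 81 new terms (running total: 117)
Depth 3: 243 new terms (running total: 360)
Depth 4: 729 new terms (running total: 1089)
Depth 5: 2187 new terms (running total: 3276)
Depth 6: 6561 new terms (running total: 9837)
Depth 7: 19683 new terms (running total: 29520)
Depth 8: 59049 new terms (running total: 88569)
Total distinct ground terms = 88569

88569


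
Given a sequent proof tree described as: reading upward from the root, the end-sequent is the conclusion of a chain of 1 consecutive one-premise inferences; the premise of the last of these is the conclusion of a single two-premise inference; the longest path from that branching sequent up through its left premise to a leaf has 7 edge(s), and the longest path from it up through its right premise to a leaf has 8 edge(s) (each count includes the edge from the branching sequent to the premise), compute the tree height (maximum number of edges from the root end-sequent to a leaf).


Longest path through the left premise: 7 edges (measured from the branching sequent)
Longest path through the right premise: 8 edges
Height of the subtree rooted at the branching sequent: max(7, 8) = 8
The branching sequent sits 1 edges above the root (the chain of one-premise inferences), so height = 8 + 1 = 9

9


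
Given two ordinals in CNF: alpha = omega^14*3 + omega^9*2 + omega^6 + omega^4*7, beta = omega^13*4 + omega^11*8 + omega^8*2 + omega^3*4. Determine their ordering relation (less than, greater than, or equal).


Compare term by term from highest exponent:
alpha = omega^14*3 + omega^9*2 + omega^6 + omega^4*7
beta = omega^13*4 + omega^11*8 + omega^8*2 + omega^3*4
Term 1: alpha has omega^14*3, beta has omega^13*4
Term 2: alpha has omega^9*2, beta has omega^11*8
Term 3: alpha has omega^6*1, beta has omega^8*2
Term 4: alpha has omega^4*7, beta has omega^3*4
Result: alpha > beta

alpha > beta


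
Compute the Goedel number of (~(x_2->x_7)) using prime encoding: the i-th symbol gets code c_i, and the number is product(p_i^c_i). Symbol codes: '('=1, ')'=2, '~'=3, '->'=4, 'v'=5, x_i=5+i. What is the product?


Formula: (~(x_2->x_7))
Symbol codes: [1, 3, 1, 7, 4, 12, 2, 2]
Primes: [2, 3, 5, 7, 11, 13, 17, 19]
p_1^1 = 2^1 = 2
p_2^3 = 3^3 = 27
p_3^1 = 5^1 = 5
p_4^7 = 7^7 = 823543
p_5^4 = 11^4 = 14641
p_6^12 = 13^12 = 23298085122481
p_7^2 = 17^2 = 289
p_8^2 = 19^2 = 361
Product = 7913089125525981014614331825490

7913089125525981014614331825490


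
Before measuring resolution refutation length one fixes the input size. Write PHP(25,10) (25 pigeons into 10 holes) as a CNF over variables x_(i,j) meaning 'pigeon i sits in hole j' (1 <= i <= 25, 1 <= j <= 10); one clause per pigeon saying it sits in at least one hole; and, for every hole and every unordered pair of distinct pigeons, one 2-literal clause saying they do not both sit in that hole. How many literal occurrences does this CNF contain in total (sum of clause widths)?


PHP(25,10): 25 pigeons, 10 holes, 25*10 = 250 variables.
- pigeon clauses: one per pigeon -> 25 clauses of width 10 -> 250 literals
- hole clauses: 10 holes * C(25,2) = 10 * 300 -> 3000 clauses of width 2 -> 6000 literals
Total literal occurrences = 250 + 6000 = 6250

6250


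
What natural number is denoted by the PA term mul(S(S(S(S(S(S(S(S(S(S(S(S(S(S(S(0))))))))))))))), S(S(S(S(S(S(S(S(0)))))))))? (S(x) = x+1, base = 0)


mul(S^15(0), S^8(0)):
S^15(0) = 15
S^8(0) = 8
15 * 8 = 120

120


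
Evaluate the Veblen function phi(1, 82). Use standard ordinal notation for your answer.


phi(1, 82):
phi(1, beta) = epsilon_beta (the beta-th epsilon number).
phi(1, 82) = epsilon_82

epsilon_82


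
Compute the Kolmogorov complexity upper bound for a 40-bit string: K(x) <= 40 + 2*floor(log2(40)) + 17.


floor(log2(40)) = 5
2 * 5 = 10
K(x) <= 40 + 10 + 17 = 67

67


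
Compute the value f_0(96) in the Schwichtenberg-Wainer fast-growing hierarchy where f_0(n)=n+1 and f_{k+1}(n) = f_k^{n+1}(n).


f_0(96) = 96 + 1 = 97

97


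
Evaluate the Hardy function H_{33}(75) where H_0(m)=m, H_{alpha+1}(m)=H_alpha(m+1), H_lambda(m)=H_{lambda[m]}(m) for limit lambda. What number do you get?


H_33(75):
For finite ordinals k, H_k(n) = n + k (each successor step adds 1).
H_33(75) = 75 + 33 = 108

108


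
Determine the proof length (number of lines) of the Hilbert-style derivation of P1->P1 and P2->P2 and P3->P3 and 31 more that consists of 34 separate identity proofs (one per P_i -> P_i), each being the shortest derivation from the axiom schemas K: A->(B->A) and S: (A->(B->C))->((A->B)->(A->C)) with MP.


The shortest proof of A->A from K and S in the Hilbert calculus has exactly 5 lines:
(1) K instance A->((A->A)->A), (2) S instance, (3) MP on 1,2, (4) K instance A->(A->A), (5) MP on 3,4.
For 34 independent identities: 34 * 5 = 170 lines total.

170


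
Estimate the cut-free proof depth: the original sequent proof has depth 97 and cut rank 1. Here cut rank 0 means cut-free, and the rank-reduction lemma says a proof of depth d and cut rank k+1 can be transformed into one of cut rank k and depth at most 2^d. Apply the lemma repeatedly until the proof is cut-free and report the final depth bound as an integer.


Each rank reduction sends depth d to at most 2^d; cut rank r needs r reductions.
2_0(97) = 97
2_1(97) = 2^97 = 158456325028528675187087900672
Cut-free depth bound = 158456325028528675187087900672

158456325028528675187087900672


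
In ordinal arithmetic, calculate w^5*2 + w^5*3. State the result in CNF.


Ordinal addition w^5*2 + w^5*3:
Both terms have the same exponent 5.
w^e*c + w^e*d = w^e*(c+d).
Result = w^5*(2+3) = w^5*5

w^5*5


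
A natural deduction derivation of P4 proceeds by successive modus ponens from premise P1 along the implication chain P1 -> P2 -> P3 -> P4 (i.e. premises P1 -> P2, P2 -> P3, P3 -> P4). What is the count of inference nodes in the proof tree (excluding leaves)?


We have a chain: P1 -> P2 -> P3 -> P4.
Each modus ponens application produces the next variable.
The chain has 4 propositions, so 4-1 = 3 modus ponens steps.
Total inference nodes = 3

3


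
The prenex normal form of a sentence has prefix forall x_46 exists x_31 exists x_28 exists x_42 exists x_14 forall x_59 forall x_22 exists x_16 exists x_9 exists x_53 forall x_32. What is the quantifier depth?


Quantifier prefix has 11 quantifier symbols.
Quantifier depth = 11

11


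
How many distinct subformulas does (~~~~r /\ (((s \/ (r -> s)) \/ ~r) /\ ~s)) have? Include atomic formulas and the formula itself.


Formula: (~~~~r /\ (((s \/ (r -> s)) \/ ~r) /\ ~s))
Subformulas found:
  1. s
  2. r
  3. ~s
  4. ~r
  5. ~~r
  6. ~~~r
  7. ~~~~r
  8. (r -> s)
  9. (s \/ (r -> s))
  10. ((s \/ (r -> s)) \/ ~r)
  11. (((s \/ (r -> s)) \/ ~r) /\ ~s)
  12. (~~~~r /\ (((s \/ (r -> s)) \/ ~r) /\ ~s))
Total distinct subformulas = 12

12


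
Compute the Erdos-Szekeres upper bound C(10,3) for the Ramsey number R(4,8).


R(4,8) <= C(4+8-2, 4-1) = C(10, 3)
C(10, 3) = 10! / (3! * 7!)
= 120

120


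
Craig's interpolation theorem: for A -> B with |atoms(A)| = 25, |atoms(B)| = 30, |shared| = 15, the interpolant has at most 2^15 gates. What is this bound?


Shared atoms = 15
Craig interpolant size bound = 2^15
= 32768

32768


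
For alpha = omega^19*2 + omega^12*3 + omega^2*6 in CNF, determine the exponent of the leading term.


CNF: omega^19*2 + omega^12*3 + omega^2*6
The leading term is omega^19*2, which has exponent 19.

19


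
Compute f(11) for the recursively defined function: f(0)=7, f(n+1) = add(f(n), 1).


f(0) = 7
f(1) = add(f(0), 1) = add(7, 1) = 8
f(2) = add(f(1), 1) = add(8, 1) = 9
f(3) = add(f(2), 1) = add(9, 1) = 10
f(4) = add(f(3), 1) = add(10, 1) = 11
f(5) = add(f(4), 1) = add(11, 1) = 12
f(6) = add(f(5), 1) = add(12, 1) = 13
f(7) = add(f(6), 1) = add(13, 1) = 14
f(8) = add(f(7), 1) = add(14, 1) = 15
f(9) = add(f(8), 1) = add(15, 1) = 16
f(10) = add(f(9), 1) = add(16, 1) = 17
f(11) = add(f(10), 1) = add(17, 1) = 18


18


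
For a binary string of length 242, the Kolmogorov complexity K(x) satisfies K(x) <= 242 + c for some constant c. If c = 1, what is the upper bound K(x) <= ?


K(x) <= |x| + c = 242 + 1 = 243

243


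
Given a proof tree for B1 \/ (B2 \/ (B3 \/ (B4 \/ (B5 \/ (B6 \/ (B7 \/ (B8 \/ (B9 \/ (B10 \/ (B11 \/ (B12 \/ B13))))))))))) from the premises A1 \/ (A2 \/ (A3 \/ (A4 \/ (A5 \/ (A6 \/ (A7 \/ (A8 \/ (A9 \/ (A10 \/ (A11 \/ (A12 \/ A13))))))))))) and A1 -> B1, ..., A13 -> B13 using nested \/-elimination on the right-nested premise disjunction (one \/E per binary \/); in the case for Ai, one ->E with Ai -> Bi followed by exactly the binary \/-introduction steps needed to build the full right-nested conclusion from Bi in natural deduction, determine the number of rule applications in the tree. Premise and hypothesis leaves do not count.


Constructive dilemma with 13 branches, all disjunctions right-nested:
- \/E: the premise has 12 binary \/, each eliminated once: 12 nodes.
- ->E: one per case (Ai with Ai -> Bi gives Bi): 13 nodes.
- \/I: in case i < n, Bi needs 1 step to form Bi \/ (B(i+1) \/ ...) and then i-1 steps to prepend B(i-1), ..., B1, i.e. i steps; in case i = n, B13 needs 12 prepend steps.
  \/I total = (1 + 2 + ... + 12) + 12 = 78 + 12 = 90 nodes.
Total = 12 + 13 + 90 = 115

115


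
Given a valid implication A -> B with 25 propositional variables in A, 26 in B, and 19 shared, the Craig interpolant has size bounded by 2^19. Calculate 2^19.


Shared atoms = 19
Craig interpolant size bound = 2^19
= 524288

524288


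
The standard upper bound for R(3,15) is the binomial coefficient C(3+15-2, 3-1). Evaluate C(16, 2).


R(3,15) <= C(3+15-2, 3-1) = C(16, 2)
C(16, 2) = 16! / (2! * 14!)
= 120

120


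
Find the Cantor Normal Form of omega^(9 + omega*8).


omega^(9 + omega*8):
In ordinal addition a term is absorbed by a following term of strictly larger exponent: 0 < 1, so 9 + omega*8 = omega*8.
omega raised to a CNF ordinal is a single CNF term: Result = omega^(omega*8)

omega^(omega*8)


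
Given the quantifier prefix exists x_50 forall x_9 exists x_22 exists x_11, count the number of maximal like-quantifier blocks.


Alternations = 2.
Blocks = alternations + 1 = 3

3


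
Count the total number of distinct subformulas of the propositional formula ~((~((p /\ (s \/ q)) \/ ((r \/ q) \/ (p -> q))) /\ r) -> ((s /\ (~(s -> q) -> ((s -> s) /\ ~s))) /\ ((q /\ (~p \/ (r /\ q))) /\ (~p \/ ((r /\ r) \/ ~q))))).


Formula: ~((~((p /\ (s \/ q)) \/ ((r \/ q) \/ (p -> q))) /\ r) -> ((s /\ (~(s -> q) -> ((s -> s) /\ ~s))) /\ ((q /\ (~p \/ (r /\ q))) /\ (~p \/ ((r /\ r) \/ ~q)))))
Subformulas found:
  1. r
  2. q
  3. s
  4. p
  5. ~p
  6. ~s
  7. ~q
  8. (r /\ r)
  9. (r /\ q)
  10. (r \/ q)
  11. (s \/ q)
  12. (s -> q)
  13. (p -> q)
  14. (s -> s)
  15. ~(s -> q)
  16. (p /\ (s \/ q))
  17. ((r /\ r) \/ ~q)
  18. (~p \/ (r /\ q))
  19. ((s -> s) /\ ~s)
  20. ((r \/ q) \/ (p -> q))
  21. (q /\ (~p \/ (r /\ q)))
  22. (~p \/ ((r /\ r) \/ ~q))
  23. (~(s -> q) -> ((s -> s) /\ ~s))
  24. (s /\ (~(s -> q) -> ((s -> s) /\ ~s)))
  25. ((p /\ (s \/ q)) \/ ((r \/ q) \/ (p -> q)))
  26. ~((p /\ (s \/ q)) \/ ((r \/ q) \/ (p -> q)))
  27. (~((p /\ (s \/ q)) \/ ((r \/ q) \/ (p -> q))) /\ r)
  28. ((q /\ (~p \/ (r /\ q))) /\ (~p \/ ((r /\ r) \/ ~q)))
  29. ((s /\ (~(s -> q) -> ((s -> s) /\ ~s))) /\ ((q /\ (~p \/ (r /\ q))) /\ (~p \/ ((r /\ r) \/ ~q))))
  30. ((~((p /\ (s \/ q)) \/ ((r \/ q) \/ (p -> q))) /\ r) -> ((s /\ (~(s -> q) -> ((s -> s) /\ ~s))) /\ ((q /\ (~p \/ (r /\ q))) /\ (~p \/ ((r /\ r) \/ ~q)))))
  31. ~((~((p /\ (s \/ q)) \/ ((r \/ q) \/ (p -> q))) /\ r) -> ((s /\ (~(s -> q) -> ((s -> s) /\ ~s))) /\ ((q /\ (~p \/ (r /\ q))) /\ (~p \/ ((r /\ r) \/ ~q)))))
Total distinct subformulas = 31

31


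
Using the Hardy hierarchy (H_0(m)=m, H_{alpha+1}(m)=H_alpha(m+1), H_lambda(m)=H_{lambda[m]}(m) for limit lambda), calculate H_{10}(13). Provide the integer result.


H_10(13):
For finite ordinals k, H_k(n) = n + k (each successor step adds 1).
H_10(13) = 13 + 10 = 23

23


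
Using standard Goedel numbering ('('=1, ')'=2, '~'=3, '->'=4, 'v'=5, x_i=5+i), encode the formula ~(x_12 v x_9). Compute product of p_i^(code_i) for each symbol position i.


Formula: ~(x_12 v x_9)
Symbol codes: [3, 1, 17, 5, 14, 2]
Primes: [2, 3, 5, 7, 11, 13]
p_1^3 = 2^3 = 8
p_2^1 = 3^1 = 3
p_3^17 = 5^17 = 762939453125
p_4^5 = 7^5 = 16807
p_5^14 = 11^14 = 379749833583241
p_6^2 = 13^2 = 169
Product = 19750396207812502831475830078125000

19750396207812502831475830078125000


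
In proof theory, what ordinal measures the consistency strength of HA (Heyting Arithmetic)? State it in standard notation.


The proof-theoretic ordinal of HA (Heyting Arithmetic) is a standard result in ordinal analysis.
This ordinal is the supremum of order types of primitive recursive well-orderings
that the theory can prove to be well-ordered.
For HA (Heyting Arithmetic), the proof-theoretic ordinal is epsilon_0.

epsilon_0


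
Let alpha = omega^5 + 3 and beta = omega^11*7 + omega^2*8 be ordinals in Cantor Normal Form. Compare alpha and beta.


Compare term by term from highest exponent:
alpha = omega^5 + 3
beta = omega^11*7 + omega^2*8
Term 1: alpha has omega^5*1, beta has omega^11*7
Term 2: alpha has omega^0*3, beta has omega^2*8
Result: alpha < beta

alpha < beta


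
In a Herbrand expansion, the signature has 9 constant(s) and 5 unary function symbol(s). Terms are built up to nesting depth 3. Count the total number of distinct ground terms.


Herbrand terms by depth:
Depth 0: 9 constants
Depth 1: 45 new terms (running total: 54)
Depth 2: 225 new terms (running total: 279)
Depth 3: 1125 new terms (running total: 1404)
Total distinct ground terms = 1404

1404


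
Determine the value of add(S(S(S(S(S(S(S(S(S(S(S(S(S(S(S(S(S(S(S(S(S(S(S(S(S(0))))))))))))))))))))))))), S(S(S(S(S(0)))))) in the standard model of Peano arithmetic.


add(S^25(0), S^5(0)):
S^25(0) = 25
S^5(0) = 5
25 + 5 = 30

30


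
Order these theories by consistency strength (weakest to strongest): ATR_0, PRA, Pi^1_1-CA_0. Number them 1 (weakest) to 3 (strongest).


Ordering by consistency strength:
1. PRA
2. ATR_0
3. Pi^1_1-CA_0


ATR_0=2, PRA=1, Pi^1_1-CA_0=3


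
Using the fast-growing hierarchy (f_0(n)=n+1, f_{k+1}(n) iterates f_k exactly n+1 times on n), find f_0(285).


f_0(285) = 285 + 1 = 286

286


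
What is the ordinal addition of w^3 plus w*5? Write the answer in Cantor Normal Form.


Ordinal addition w^3 + w*5:
Leading exponent of alpha (3) > leading exponent of beta (1).
Since alpha's term has higher exponent than beta's leading term,
the sum is simply alpha followed by beta.
Result = w^3 + w*5

w^3 + w*5


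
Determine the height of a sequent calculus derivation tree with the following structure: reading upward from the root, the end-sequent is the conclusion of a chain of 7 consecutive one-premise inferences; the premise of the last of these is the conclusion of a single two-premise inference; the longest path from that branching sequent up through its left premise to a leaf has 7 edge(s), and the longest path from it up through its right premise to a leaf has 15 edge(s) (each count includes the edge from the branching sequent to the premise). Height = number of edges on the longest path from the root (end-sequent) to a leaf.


Longest path through the left premise: 7 edges (measured from the branching sequent)
Longest path through the right premise: 15 edges
Height of the subtree rooted at the branching sequent: max(7, 15) = 15
The branching sequent sits 7 edges above the root (the chain of one-premise inferences), so height = 15 + 7 = 22

22


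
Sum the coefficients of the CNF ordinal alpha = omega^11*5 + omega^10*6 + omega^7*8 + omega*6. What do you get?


CNF: omega^11*5 + omega^10*6 + omega^7*8 + omega*6
Coefficients: 5 + 6 + 8 + 6 = 25

25


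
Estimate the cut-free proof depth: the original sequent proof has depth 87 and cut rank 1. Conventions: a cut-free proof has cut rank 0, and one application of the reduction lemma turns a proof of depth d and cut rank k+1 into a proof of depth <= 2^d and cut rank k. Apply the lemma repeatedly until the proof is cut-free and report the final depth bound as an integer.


Each rank reduction sends depth d to at most 2^d; cut rank r needs r reductions.
2_0(87) = 87
2_1(87) = 2^87 = 154742504910672534362390528
Cut-free depth bound = 154742504910672534362390528

154742504910672534362390528


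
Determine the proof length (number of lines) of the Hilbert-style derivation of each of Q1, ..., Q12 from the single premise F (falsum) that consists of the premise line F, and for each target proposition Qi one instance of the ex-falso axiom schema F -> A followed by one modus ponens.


Ex falso, line by line:
- 1 premise line (F)
- 12 targets, each needing 1 axiom instance (F -> Qi) + 1 MP = 2 lines: 2 * 12 = 24
Total = 1 + 24 = 25 lines.

25


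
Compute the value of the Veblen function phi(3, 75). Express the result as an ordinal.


phi(3, 75):
phi(3, beta) = eta_beta (the beta-th eta number, fixed point of zeta).
phi(3, 75) = eta_75

eta_75


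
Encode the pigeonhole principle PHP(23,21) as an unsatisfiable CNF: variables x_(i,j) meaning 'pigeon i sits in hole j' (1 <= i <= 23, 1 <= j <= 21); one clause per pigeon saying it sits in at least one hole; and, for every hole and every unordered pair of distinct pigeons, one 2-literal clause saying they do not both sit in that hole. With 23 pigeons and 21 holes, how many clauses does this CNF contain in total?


PHP(23,21): 23 pigeons, 21 holes, 23*21 = 483 variables.
- pigeon clauses: one per pigeon -> 23 clauses
- hole clauses: 21 holes * C(23,2) = 21 * 253 -> 5313 clauses
Total clauses = 23 + 5313 = 5336

5336


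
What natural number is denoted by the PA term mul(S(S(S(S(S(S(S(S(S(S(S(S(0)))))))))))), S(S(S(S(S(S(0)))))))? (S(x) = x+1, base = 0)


mul(S^12(0), S^6(0)):
S^12(0) = 12
S^6(0) = 6
12 * 6 = 72

72


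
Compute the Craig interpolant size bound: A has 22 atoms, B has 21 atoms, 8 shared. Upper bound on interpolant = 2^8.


Shared atoms = 8
Craig interpolant size bound = 2^8
= 256

256


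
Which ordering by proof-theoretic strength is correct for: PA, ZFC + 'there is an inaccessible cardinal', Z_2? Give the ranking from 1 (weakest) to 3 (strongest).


Ordering by consistency strength:
1. PA
2. Z_2
3. ZFC + 'there is an inaccessible cardinal'


PA=1, ZFC + 'there is an inaccessible cardinal'=3, Z_2=2


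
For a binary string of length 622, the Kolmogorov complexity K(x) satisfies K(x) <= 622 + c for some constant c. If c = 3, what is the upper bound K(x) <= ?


K(x) <= |x| + c = 622 + 3 = 625

625


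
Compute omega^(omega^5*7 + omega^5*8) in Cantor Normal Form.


omega^(omega^5*7 + omega^5*8):
Both terms of the exponent have the same exponent 5, so they merge: omega^5*7 + omega^5*8 = omega^5*(7+8) = omega^5*15.
omega raised to a CNF ordinal is a single CNF term: Result = omega^(omega^5*15)

omega^(omega^5*15)


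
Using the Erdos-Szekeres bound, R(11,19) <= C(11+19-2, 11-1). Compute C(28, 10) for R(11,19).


R(11,19) <= C(11+19-2, 11-1) = C(28, 10)
C(28, 10) = 28! / (10! * 18!)
= 13123110

13123110
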